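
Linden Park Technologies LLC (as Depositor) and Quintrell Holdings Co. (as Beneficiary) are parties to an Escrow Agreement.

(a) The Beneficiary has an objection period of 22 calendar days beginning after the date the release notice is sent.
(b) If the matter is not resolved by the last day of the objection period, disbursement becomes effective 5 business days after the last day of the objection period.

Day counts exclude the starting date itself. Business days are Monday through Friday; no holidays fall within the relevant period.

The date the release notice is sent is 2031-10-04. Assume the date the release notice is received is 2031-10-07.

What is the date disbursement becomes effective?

The last day of the objection period: 22 calendar days after 2031-10-04 is 2031-10-26.
From Sunday, 2031-10-26, 5 business days (Oct 27, Oct 28, Oct 29, Oct 30, Oct 31, skipping weekends) brings us to Friday, 2031-10-31, which is the date disbursement becomes effective.

2031-10-31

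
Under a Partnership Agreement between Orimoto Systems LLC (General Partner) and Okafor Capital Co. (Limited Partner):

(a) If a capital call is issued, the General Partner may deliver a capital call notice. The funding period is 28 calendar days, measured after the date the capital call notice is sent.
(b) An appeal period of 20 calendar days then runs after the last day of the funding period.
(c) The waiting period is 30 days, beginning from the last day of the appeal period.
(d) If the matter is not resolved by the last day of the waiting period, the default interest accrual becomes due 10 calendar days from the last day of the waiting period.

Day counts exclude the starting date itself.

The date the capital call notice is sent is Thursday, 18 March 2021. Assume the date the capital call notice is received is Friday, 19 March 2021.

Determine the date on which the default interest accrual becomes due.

The last day of the funding period: 18 March 2021 + 28 days = 15 April 2021.
Adding 20 calendar days to 15 April 2021 gives 5 May 2021, which is the last day of the appeal period.
The last day of the waiting period: 30 calendar days after 5 May 2021 is 4 June 2021.
The date on which the default interest accrual becomes due: 4 June 2021 + 10 days = 14 June 2021.

14 June 2021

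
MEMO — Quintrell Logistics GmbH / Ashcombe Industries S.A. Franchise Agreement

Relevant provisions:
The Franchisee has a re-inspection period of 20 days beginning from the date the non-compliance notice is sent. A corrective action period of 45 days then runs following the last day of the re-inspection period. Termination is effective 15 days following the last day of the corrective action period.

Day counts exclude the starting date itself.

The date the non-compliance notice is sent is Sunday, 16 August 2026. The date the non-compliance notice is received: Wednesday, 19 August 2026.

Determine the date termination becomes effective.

4 November 2026

The last day of the re-inspection period: 20 calendar days after 16 August 2026 is 5 September 2026.
Adding 45 calendar days to 5 September 2026 gives 20 October 2026, which is the last day of the corrective action period.
The date termination becomes effective: 15 calendar days after 20 October 2026 is 4 November 2026.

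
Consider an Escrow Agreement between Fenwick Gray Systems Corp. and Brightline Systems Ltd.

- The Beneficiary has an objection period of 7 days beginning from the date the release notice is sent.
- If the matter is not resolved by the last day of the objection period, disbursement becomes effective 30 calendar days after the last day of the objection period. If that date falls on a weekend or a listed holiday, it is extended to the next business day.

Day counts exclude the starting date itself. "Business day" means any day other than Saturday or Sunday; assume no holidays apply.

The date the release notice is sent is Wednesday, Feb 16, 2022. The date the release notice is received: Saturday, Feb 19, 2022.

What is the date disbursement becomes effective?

Adding 7 calendar days to Feb 16, 2022 gives Feb 23, 2022, which is the last day of the objection period.
The date disbursement becomes effective: 30 calendar days after Feb 23, 2022 is Mar 25, 2022. Mar 25, 2022 is a Friday, so no roll-forward applies.

Mar 25, 2022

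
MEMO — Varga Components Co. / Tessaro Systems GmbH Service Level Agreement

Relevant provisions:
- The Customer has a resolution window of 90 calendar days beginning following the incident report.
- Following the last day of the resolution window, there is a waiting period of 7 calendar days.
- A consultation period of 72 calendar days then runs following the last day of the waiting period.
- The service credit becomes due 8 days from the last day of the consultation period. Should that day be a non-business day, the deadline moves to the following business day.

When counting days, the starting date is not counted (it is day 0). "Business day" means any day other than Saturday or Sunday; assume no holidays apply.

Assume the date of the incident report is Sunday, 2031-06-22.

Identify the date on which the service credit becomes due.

2031-12-16

The last day of the resolution window: 2031-06-22 + 90 days = 2031-09-20.
Adding 7 calendar days to 2031-09-20 gives 2031-09-27, which is the last day of the waiting period.
The last day of the consultation period: 2031-09-27 + 72 days = 2031-12-08.
The date on which the service credit becomes due: 2031-12-08 + 8 days = 2031-12-16. 2031-12-16 is a Tuesday, so no roll-forward applies.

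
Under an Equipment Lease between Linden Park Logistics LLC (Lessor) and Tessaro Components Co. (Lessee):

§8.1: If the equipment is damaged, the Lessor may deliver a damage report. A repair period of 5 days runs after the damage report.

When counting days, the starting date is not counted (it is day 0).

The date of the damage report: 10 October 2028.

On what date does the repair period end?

The last day of the repair period: 5 calendar days after 10 October 2028 is 15 October 2028.

15 October 2028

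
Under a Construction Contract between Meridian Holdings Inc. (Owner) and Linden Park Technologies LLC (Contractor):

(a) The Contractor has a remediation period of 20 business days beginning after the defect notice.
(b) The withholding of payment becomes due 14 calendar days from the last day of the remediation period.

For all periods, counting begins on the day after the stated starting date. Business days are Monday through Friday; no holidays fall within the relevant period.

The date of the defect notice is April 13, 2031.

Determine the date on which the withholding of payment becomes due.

The last day of the remediation period: counting 20 business days from Sunday, April 13, 2031 (Apr 14, Apr 15, Apr 16, Apr 17, …, May 7, May 8, May 9, skipping weekends) reaches Friday, May 9, 2031.
Adding 14 calendar days to May 9, 2031 gives May 23, 2031, which is the date on which the withholding of payment becomes due.

May 23, 2031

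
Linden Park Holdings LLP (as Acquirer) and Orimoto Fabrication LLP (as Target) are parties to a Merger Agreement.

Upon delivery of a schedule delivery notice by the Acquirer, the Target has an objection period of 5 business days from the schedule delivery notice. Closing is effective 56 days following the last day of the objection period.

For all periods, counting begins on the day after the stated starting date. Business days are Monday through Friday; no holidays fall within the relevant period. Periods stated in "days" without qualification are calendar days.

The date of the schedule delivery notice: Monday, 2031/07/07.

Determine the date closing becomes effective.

2031/09/08

The last day of the objection period: 5 business days after Monday, 2031/07/07, skipping weekends — Jul 8, Jul 9, Jul 10, Jul 11, Jul 14 — lands on Monday, 2031/07/14.
Adding 56 calendar days to 2031/07/14 gives 2031/09/08, which is the date closing becomes effective.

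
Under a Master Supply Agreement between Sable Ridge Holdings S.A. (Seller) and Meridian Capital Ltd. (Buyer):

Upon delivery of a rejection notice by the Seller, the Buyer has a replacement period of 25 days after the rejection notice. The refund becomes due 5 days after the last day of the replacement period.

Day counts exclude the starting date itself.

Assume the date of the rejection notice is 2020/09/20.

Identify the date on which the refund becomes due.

Adding 25 calendar days to 2020/09/20 gives 2020/10/15, which is the last day of the replacement period.
Adding 5 calendar days to 2020/10/15 gives 2020/10/20, which is the date on which the refund becomes due.

2020/10/20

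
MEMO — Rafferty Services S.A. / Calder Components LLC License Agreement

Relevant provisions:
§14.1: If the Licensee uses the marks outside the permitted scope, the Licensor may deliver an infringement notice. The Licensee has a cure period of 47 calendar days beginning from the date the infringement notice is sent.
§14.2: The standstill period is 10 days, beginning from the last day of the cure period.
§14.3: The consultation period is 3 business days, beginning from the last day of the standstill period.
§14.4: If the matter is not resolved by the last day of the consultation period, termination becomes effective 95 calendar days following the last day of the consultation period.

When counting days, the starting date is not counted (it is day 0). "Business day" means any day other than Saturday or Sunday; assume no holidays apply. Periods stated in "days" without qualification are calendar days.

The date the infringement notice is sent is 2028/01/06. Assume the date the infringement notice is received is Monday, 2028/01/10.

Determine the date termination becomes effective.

Adding 47 calendar days to 2028/01/06 gives 2028/02/22, which is the last day of the cure period.
The last day of the standstill period: 2028/02/22 + 10 days = 2028/03/03.
From Friday, 2028/03/03, 3 business days (Mar 6, Mar 7, Mar 8, skipping weekends) brings us to Wednesday, 2028/03/08, which is the last day of the consultation period.
The date termination becomes effective: 95 calendar days after 2028/03/08 is 2028/06/11.

2028/06/11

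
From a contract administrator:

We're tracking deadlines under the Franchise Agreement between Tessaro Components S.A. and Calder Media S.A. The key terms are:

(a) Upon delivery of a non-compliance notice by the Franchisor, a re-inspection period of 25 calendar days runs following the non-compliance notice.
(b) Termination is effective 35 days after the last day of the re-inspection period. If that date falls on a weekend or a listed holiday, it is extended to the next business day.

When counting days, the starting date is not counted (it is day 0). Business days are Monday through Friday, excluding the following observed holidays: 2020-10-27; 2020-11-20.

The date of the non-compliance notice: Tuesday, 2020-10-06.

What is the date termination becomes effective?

2020-12-07

Adding 25 calendar days to 2020-10-06 gives 2020-10-31, which is the last day of the re-inspection period.
The date termination becomes effective: 35 calendar days after 2020-10-31 is 2020-12-05. That falls on a Saturday, so it rolls to the next business day, Monday, 2020-12-07.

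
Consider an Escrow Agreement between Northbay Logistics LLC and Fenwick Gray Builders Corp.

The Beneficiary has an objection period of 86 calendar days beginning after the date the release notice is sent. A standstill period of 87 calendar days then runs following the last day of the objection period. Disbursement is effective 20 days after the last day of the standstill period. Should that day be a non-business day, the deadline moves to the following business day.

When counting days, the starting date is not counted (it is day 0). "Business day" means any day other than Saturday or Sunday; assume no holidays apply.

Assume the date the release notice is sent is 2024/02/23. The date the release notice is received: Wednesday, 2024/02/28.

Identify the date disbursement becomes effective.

The last day of the objection period: 2024/02/23 + 86 days = 2024/05/19.
The last day of the standstill period: 87 calendar days after 2024/05/19 is 2024/08/14.
Adding 20 calendar days to 2024/08/14 gives 2024/09/03, which is the date disbursement becomes effective. 2024/09/03 is a Tuesday, so no roll-forward applies.

2024/09/03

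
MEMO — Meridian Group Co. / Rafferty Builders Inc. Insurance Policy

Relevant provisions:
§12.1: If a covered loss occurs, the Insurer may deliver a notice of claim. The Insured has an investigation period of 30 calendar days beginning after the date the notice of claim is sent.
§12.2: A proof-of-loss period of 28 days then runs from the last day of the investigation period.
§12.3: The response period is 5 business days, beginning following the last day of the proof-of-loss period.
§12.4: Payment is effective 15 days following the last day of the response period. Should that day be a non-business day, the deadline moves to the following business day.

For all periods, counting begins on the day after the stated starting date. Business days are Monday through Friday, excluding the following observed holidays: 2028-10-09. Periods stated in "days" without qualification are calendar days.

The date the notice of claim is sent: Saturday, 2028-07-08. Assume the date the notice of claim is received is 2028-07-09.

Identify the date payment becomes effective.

The last day of the investigation period: 2028-07-08 + 30 days = 2028-08-07.
The last day of the proof-of-loss period: 2028-08-07 + 28 days = 2028-09-04.
The last day of the response period: 5 business days after Monday, 2028-09-04, skipping weekends — Sep 5, Sep 6, Sep 7, Sep 8, Sep 11 — lands on Monday, 2028-09-11.
Adding 15 calendar days to 2028-09-11 gives 2028-09-26, which is the date payment becomes effective. 2028-09-26 is a Tuesday and is not a listed holiday, so no roll-forward applies.

2028-09-26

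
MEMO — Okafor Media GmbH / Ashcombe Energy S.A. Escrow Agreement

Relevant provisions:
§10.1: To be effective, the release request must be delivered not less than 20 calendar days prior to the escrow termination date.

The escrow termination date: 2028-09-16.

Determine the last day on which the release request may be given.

2028-09-16 minus 20 days is 2028-08-27.

2028-08-27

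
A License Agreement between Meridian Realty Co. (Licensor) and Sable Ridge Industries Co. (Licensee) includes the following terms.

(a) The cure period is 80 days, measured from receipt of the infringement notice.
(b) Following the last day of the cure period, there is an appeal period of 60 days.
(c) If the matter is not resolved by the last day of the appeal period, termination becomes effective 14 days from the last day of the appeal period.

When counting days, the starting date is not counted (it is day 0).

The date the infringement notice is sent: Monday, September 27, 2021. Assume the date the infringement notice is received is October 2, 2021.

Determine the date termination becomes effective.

March 5, 2022

The last day of the cure period: October 2, 2021 + 80 days = December 21, 2021.
The last day of the appeal period: December 21, 2021 + 60 days = February 19, 2022.
The date termination becomes effective: 14 calendar days after February 19, 2022 is March 5, 2022.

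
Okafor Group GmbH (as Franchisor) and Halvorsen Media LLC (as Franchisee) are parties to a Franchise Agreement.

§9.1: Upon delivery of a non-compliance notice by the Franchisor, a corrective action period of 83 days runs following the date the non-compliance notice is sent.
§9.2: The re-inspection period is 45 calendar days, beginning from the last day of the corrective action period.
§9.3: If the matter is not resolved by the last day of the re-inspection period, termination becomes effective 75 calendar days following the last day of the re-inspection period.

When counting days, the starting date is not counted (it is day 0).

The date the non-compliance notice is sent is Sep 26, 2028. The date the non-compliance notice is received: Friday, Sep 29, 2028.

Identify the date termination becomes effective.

Adding 83 calendar days to Sep 26, 2028 gives Dec 18, 2028, which is the last day of the corrective action period.
The last day of the re-inspection period: 45 calendar days after Dec 18, 2028 is Feb 1, 2029.
The date termination becomes effective: 75 calendar days after Feb 1, 2029 is Apr 17, 2029.

Apr 17, 2029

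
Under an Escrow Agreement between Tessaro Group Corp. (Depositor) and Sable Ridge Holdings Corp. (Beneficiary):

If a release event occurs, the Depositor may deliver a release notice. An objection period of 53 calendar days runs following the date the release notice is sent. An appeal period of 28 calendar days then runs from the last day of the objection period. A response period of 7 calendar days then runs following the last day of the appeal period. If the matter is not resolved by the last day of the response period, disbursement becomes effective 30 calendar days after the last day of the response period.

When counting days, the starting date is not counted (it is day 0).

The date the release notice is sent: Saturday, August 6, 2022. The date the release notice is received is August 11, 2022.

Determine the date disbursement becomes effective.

December 2, 2022

The last day of the objection period: 53 calendar days after August 6, 2022 is September 28, 2022.
The last day of the appeal period: 28 calendar days after September 28, 2022 is October 26, 2022.
The last day of the response period: October 26, 2022 + 7 days = November 2, 2022.
The date disbursement becomes effective: 30 calendar days after November 2, 2022 is December 2, 2022.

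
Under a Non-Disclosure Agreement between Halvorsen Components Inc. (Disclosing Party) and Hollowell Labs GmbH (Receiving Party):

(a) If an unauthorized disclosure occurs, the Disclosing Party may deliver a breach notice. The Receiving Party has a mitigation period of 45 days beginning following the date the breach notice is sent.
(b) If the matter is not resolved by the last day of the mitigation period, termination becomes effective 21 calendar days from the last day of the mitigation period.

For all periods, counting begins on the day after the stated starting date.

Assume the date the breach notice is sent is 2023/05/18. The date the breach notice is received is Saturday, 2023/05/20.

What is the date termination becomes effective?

Adding 45 calendar days to 2023/05/18 gives 2023/07/02, which is the last day of the mitigation period.
The date termination becomes effective: 21 calendar days after 2023/07/02 is 2023/07/23.

2023/07/23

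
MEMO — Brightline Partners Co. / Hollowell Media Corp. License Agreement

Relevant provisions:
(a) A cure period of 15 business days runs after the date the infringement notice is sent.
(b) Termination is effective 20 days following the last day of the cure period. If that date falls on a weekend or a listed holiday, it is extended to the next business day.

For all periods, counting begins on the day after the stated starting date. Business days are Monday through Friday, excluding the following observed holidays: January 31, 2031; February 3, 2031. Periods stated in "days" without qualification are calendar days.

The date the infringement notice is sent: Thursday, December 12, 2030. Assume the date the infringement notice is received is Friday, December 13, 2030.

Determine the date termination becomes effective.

January 22, 2031

From Thursday, December 12, 2030, 15 business days (Dec 13, Dec 16, Dec 17, Dec 18, …, Dec 31, Jan 1, Jan 2, skipping weekends) brings us to Thursday, January 2, 2031, which is the last day of the cure period.
The date termination becomes effective: January 2, 2031 + 20 days = January 22, 2031. January 22, 2031 is a Wednesday and is not a listed holiday, so no roll-forward applies.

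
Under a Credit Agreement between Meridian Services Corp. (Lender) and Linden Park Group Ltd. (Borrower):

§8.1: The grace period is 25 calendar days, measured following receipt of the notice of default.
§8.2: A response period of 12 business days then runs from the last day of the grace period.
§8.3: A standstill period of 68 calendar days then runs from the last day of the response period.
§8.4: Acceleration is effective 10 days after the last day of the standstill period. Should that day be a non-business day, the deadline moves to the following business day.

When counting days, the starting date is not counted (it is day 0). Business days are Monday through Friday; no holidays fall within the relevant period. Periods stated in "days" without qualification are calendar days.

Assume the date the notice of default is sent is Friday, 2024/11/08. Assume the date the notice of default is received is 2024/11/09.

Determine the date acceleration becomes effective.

2025/03/10

The last day of the grace period: 25 calendar days after 2024/11/09 is 2024/12/04.
The last day of the response period: counting 12 business days from Wednesday, 2024/12/04 (Dec 5, Dec 6, Dec 9, Dec 10, …, Dec 18, Dec 19, Dec 20, skipping weekends) reaches Friday, 2024/12/20.
Adding 68 calendar days to 2024/12/20 gives 2025/02/26, which is the last day of the standstill period.
Adding 10 calendar days to 2025/02/26 gives 2025/03/08, which is the date acceleration becomes effective. That falls on a Saturday, so it rolls to the next business day, Monday, 2025/03/10.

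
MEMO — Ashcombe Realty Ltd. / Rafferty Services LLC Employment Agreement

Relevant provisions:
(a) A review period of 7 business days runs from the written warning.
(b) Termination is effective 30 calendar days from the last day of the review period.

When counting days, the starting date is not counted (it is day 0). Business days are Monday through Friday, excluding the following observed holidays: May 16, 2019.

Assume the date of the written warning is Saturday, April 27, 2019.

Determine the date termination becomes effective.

From Saturday, April 27, 2019, 7 business days (Apr 29, Apr 30, May 1, May 2, May 3, May 6, May 7, skipping weekends) brings us to Tuesday, May 7, 2019, which is the last day of the review period.
The date termination becomes effective: 30 calendar days after May 7, 2019 is June 6, 2019.

June 6, 2019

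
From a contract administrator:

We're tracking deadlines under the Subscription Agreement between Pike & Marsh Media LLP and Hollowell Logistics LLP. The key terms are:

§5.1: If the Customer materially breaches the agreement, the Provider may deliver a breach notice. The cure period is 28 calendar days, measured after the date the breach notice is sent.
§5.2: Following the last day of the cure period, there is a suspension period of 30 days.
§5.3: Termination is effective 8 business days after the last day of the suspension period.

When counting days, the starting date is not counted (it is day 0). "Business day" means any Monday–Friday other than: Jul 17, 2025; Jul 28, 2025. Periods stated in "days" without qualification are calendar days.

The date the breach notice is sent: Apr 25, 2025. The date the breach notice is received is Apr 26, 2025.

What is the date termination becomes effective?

The last day of the cure period: Apr 25, 2025 + 28 days = May 23, 2025.
Adding 30 calendar days to May 23, 2025 gives Jun 22, 2025, which is the last day of the suspension period.
The date termination becomes effective: 8 business days after Sunday, Jun 22, 2025, skipping weekends — Jun 23, Jun 24, Jun 25, Jun 26, Jun 27, Jun 30, Jul 1, Jul 2 — lands on Wednesday, Jul 2, 2025.

Jul 2, 2025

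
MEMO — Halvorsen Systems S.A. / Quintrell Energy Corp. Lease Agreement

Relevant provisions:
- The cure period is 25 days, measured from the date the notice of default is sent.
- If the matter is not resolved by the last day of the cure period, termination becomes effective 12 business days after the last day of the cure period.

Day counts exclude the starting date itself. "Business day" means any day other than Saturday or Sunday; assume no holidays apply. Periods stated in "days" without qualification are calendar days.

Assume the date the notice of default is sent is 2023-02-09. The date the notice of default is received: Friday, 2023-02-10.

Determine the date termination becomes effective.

2023-03-22

Adding 25 calendar days to 2023-02-09 gives 2023-03-06, which is the last day of the cure period.
The date termination becomes effective: 12 business days after Monday, 2023-03-06, skipping weekends — Mar 7, Mar 8, Mar 9, Mar 10, …, Mar 20, Mar 21, Mar 22 — lands on Wednesday, 2023-03-22.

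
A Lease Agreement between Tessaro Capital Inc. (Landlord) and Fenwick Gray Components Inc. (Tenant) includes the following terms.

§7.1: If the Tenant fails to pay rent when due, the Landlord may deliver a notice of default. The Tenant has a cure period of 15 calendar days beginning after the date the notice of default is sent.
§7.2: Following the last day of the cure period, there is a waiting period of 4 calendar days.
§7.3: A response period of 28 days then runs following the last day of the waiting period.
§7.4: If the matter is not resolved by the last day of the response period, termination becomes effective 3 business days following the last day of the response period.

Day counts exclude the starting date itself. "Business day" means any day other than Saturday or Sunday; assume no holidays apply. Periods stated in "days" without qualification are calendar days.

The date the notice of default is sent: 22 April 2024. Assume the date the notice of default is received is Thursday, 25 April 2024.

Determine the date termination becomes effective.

12 June 2024

The last day of the cure period: 15 calendar days after 22 April 2024 is 7 May 2024.
Adding 4 calendar days to 7 May 2024 gives 11 May 2024, which is the last day of the waiting period.
Adding 28 calendar days to 11 May 2024 gives 8 June 2024, which is the last day of the response period.
The date termination becomes effective: 3 business days after Saturday, 8 June 2024, skipping weekends — Jun 10, Jun 11, Jun 12 — lands on Wednesday, 12 June 2024.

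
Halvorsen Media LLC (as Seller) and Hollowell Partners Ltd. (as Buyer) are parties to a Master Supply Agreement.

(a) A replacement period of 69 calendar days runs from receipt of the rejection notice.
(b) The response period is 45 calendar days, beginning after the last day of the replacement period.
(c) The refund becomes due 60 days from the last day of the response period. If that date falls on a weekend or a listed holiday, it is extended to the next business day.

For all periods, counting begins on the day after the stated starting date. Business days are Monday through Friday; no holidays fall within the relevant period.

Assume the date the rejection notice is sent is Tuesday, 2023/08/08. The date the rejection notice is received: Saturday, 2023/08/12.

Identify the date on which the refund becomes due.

2024/02/02

The last day of the replacement period: 2023/08/12 + 69 days = 2023/10/20.
The last day of the response period: 45 calendar days after 2023/10/20 is 2023/12/04.
Adding 60 calendar days to 2023/12/04 gives 2024/02/02, which is the date on which the refund becomes due. 2024/02/02 is a Friday, so no roll-forward applies.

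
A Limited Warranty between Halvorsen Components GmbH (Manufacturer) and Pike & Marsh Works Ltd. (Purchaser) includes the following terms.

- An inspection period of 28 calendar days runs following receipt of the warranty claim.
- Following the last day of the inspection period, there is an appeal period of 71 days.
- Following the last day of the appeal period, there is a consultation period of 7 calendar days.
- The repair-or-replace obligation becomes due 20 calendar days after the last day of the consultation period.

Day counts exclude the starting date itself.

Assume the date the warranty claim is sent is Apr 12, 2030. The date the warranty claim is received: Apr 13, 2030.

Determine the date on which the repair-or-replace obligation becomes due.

The last day of the inspection period: Apr 13, 2030 + 28 days = May 11, 2030.
Adding 71 calendar days to May 11, 2030 gives Jul 21, 2030, which is the last day of the appeal period.
Adding 7 calendar days to Jul 21, 2030 gives Jul 28, 2030, which is the last day of the consultation period.
The date on which the repair-or-replace obligation becomes due: 20 calendar days after Jul 28, 2030 is Aug 17, 2030.

Aug 17, 2030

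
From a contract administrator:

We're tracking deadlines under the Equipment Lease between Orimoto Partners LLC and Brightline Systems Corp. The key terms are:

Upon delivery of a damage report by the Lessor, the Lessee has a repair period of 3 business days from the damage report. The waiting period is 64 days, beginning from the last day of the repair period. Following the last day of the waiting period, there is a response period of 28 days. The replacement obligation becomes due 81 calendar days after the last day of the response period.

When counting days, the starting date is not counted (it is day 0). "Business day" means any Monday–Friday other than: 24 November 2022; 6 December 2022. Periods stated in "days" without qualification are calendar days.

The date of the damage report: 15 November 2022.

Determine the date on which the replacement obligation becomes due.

The last day of the repair period: counting 3 business days from Tuesday, 15 November 2022 (Nov 16, Nov 17, Nov 18, skipping weekends) reaches Friday, 18 November 2022.
Adding 64 calendar days to 18 November 2022 gives 21 January 2023, which is the last day of the waiting period.
The last day of the response period: 21 January 2023 + 28 days = 18 February 2023.
Adding 81 calendar days to 18 February 2023 gives 10 May 2023, which is the date on which the replacement obligation becomes due.

10 May 2023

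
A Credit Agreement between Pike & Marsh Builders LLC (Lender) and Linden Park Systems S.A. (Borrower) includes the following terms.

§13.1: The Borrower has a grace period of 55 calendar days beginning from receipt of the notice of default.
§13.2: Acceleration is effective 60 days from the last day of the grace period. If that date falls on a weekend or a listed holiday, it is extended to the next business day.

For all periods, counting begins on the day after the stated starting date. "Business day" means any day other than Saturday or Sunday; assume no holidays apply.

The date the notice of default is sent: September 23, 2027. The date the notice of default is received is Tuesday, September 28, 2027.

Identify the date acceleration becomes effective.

Adding 55 calendar days to September 28, 2027 gives November 22, 2027, which is the last day of the grace period.
The date acceleration becomes effective: 60 calendar days after November 22, 2027 is January 21, 2028. January 21, 2028 is a Friday, so no roll-forward applies.

January 21, 2028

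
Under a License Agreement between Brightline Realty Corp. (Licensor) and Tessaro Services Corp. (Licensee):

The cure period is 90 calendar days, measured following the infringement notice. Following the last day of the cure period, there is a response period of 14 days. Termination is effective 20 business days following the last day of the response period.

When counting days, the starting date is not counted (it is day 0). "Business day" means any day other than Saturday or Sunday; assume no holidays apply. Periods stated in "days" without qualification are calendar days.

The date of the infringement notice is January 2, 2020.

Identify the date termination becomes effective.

Adding 90 calendar days to January 2, 2020 gives April 1, 2020, which is the last day of the cure period.
Adding 14 calendar days to April 1, 2020 gives April 15, 2020, which is the last day of the response period.
From Wednesday, April 15, 2020, 20 business days (Apr 16, Apr 17, Apr 20, Apr 21, …, May 11, May 12, May 13, skipping weekends) brings us to Wednesday, May 13, 2020, which is the date termination becomes effective.

May 13, 2020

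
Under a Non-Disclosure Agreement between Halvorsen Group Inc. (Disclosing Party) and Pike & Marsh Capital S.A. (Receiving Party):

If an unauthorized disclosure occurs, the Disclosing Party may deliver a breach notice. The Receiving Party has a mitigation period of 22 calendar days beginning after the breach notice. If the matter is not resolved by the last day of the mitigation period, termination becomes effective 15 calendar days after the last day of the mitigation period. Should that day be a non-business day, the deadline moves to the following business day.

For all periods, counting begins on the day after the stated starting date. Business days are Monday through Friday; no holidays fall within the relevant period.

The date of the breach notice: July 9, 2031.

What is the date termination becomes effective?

Adding 22 calendar days to July 9, 2031 gives July 31, 2031, which is the last day of the mitigation period.
The date termination becomes effective: 15 calendar days after July 31, 2031 is August 15, 2031. August 15, 2031 is a Friday, so no roll-forward applies.

August 15, 2031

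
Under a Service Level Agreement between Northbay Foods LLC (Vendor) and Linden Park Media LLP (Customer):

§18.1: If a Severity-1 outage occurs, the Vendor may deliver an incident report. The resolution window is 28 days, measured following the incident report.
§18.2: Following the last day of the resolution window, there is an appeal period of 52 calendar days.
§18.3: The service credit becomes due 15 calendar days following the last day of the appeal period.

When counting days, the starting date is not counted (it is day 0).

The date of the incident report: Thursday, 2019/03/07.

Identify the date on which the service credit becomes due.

Adding 28 calendar days to 2019/03/07 gives 2019/04/04, which is the last day of the resolution window.
The last day of the appeal period: 52 calendar days after 2019/04/04 is 2019/05/26.
The date on which the service credit becomes due: 2019/05/26 + 15 days = 2019/06/10.

2019/06/10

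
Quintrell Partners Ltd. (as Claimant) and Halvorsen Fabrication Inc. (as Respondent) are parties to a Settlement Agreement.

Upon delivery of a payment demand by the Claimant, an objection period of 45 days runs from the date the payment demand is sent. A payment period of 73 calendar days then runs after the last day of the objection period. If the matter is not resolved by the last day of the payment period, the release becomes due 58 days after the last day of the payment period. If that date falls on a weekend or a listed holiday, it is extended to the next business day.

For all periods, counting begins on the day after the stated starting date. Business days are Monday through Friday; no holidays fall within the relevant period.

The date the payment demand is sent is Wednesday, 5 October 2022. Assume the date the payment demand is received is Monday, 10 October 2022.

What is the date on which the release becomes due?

30 March 2023

Adding 45 calendar days to 5 October 2022 gives 19 November 2022, which is the last day of the objection period.
The last day of the payment period: 73 calendar days after 19 November 2022 is 31 January 2023.
The date on which the release becomes due: 58 calendar days after 31 January 2023 is 30 March 2023. 30 March 2023 is a Thursday, so no roll-forward applies.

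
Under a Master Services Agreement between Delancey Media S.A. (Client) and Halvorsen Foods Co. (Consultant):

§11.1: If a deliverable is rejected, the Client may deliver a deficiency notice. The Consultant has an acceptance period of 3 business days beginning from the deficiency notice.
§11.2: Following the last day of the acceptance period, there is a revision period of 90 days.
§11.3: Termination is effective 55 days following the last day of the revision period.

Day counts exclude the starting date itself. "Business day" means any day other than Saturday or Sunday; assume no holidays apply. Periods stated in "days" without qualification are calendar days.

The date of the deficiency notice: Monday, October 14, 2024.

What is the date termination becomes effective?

From Monday, October 14, 2024, 3 business days (Oct 15, Oct 16, Oct 17, skipping weekends) brings us to Thursday, October 17, 2024, which is the last day of the acceptance period.
The last day of the revision period: 90 calendar days after October 17, 2024 is January 15, 2025.
Adding 55 calendar days to January 15, 2025 gives March 11, 2025, which is the date termination becomes effective.

March 11, 2025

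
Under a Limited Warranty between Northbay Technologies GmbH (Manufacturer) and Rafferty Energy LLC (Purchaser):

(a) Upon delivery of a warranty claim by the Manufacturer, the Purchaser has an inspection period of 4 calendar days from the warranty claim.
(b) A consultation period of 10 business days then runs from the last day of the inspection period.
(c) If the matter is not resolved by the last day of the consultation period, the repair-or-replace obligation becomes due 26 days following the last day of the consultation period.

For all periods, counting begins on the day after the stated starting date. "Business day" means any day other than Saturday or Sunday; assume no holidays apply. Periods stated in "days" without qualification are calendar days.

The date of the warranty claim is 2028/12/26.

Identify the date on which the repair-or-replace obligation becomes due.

2029/02/07

The last day of the inspection period: 4 calendar days after 2028/12/26 is 2028/12/30.
The last day of the consultation period: counting 10 business days from Saturday, 2028/12/30 (Jan 1, Jan 2, Jan 3, Jan 4, Jan 5, Jan 8, Jan 9, Jan 10, Jan 11, Jan 12, skipping weekends) reaches Friday, 2029/01/12.
Adding 26 calendar days to 2029/01/12 gives 2029/02/07, which is the date on which the repair-or-replace obligation becomes due.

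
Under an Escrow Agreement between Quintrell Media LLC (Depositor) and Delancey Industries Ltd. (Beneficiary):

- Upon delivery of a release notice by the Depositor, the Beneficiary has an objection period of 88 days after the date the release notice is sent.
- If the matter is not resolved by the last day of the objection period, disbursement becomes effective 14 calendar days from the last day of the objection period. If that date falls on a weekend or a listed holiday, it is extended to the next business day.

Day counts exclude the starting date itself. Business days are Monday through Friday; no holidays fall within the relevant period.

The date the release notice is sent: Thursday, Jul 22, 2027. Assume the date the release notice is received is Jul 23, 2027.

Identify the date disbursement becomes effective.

Nov 1, 2027

Adding 88 calendar days to Jul 22, 2027 gives Oct 18, 2027, which is the last day of the objection period.
Adding 14 calendar days to Oct 18, 2027 gives Nov 1, 2027, which is the date disbursement becomes effective. Nov 1, 2027 is a Monday, so no roll-forward applies.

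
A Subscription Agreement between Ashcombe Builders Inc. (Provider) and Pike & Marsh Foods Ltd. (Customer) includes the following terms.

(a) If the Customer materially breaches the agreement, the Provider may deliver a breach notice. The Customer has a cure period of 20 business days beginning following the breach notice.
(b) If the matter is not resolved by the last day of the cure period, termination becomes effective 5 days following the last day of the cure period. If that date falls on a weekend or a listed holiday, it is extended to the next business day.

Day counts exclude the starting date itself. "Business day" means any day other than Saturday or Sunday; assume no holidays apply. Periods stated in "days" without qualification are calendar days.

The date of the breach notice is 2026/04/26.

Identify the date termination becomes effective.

From Sunday, 2026/04/26, 20 business days (Apr 27, Apr 28, Apr 29, Apr 30, …, May 20, May 21, May 22, skipping weekends) brings us to Friday, 2026/05/22, which is the last day of the cure period.
The date termination becomes effective: 2026/05/22 + 5 days = 2026/05/27. 2026/05/27 is a Wednesday, so no roll-forward applies.

2026/05/27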